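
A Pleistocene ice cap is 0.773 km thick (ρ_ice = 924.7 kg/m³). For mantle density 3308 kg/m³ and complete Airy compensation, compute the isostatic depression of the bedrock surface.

Isostatic balance requires: the ice load ρ_ice t is balanced by mantle displaced below, ρ_m s.
s = t ρ_ice / ρ_m = 0.773 km × 924.7/3308 = 0.216 km.

0.216 km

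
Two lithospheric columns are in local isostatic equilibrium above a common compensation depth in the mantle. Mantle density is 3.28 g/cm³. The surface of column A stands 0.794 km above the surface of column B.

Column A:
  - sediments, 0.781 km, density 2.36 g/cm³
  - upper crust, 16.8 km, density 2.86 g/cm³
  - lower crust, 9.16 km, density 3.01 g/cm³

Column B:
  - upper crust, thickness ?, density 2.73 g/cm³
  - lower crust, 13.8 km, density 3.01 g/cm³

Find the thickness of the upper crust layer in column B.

7.12 km

Take the compensation level at the base of the deeper column (depth z_c below the surface of column A) and equate Σ ρ_i t_i down to z_c; mantle fills any gap and the z_c terms cancel.
Column A: 0.781×2.36 + 16.8×2.86 + 9.16×3.01 + (z_c − 26.741)×3.28
Column B: 0.794×0 + x×2.73 + 13.8×3.01 + (z_c − 0.794 − 13.8 − x)×3.28
The z_c×3.28 term appears on both sides and cancels. Collect the known terms of each column as K = Σ(ρt)_known − 3.28 × (depth of known layers): K_A = 77.46276 − 3.28×26.741 = −10.24772; K_B = 41.538 − 3.28×(0.794 + 13.8) = −6.33032.
Balance: K_A = K_B − x×(3.28 − 2.73), so x = (K_B − K_A)/(3.28 − 2.73) = 3.9174/0.55 = 7.12 km.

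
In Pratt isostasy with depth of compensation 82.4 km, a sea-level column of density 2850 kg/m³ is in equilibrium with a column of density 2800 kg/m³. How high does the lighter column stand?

ρ_ref D = ρ (D + h) → h = D (ρ_ref − ρ)/ρ.
h = 82.4 km × (2850 − 2800)/2800 = 1.47 km.

1.47 km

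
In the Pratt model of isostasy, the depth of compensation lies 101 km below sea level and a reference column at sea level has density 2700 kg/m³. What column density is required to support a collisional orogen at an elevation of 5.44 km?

2560 kg/m³

Pratt balance: ρ_ref D = ρ (D + h).
ρ = ρ_ref D/(D + h) = 2700 × 101 km/(101 km + 5.44 km) = 2560 kg/m³.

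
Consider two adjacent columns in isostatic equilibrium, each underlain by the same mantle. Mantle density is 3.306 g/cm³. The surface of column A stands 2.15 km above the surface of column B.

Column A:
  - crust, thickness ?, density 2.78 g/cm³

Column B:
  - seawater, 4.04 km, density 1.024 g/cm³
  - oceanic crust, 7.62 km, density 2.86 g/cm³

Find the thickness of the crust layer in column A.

Take the compensation level at the base of the deeper column (depth z_c below the surface of column A) and equate Σ ρ_i t_i down to z_c; mantle fills any gap and the z_c terms cancel.
Column A: x×2.78 + (z_c − 0 − x)×3.306
Column B: 2.15×0 + 4.04×1.024 + 7.62×2.86 + (z_c − 2.15 − 11.66)×3.306
The z_c×3.306 term appears on both sides and cancels. Collect the known terms of each column as K = Σ(ρt)_known − 3.306 × (depth of known layers): K_A = 0 − 3.306×0 = 0; K_B = 25.93016 − 3.306×(2.15 + 11.66) = −19.7257.
Balance: K_A − x×(3.306 − 2.78) = K_B, so x = (K_A − K_B)/(3.306 − 2.78) = 19.7257/0.526 = 37.5 km.

37.5 km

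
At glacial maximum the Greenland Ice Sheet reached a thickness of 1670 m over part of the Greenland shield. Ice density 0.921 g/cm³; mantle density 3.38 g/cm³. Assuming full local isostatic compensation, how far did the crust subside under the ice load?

Balancing pressure at the compensation depth: the ice load ρ_ice t is balanced by mantle displaced below, ρ_m s.
s = t ρ_ice / ρ_m = 1670 m × 0.921/3.38 = 455 m.

455 m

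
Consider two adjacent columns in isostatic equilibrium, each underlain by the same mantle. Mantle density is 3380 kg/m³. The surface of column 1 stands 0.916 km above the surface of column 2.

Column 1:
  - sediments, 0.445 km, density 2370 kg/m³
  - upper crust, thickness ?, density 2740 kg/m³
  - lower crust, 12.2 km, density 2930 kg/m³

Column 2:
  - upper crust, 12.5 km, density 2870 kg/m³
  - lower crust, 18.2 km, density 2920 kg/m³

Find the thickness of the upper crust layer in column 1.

18.6 km

Take the compensation level at the base of the deeper column (depth z_c below the surface of column 1) and equate Σ ρ_i t_i down to z_c; mantle fills any gap and the z_c terms cancel.
Column 1: 0.445×2370 + x×2740 + 12.2×2930 + (z_c − 12.645 − x)×3380
Column 2: 0.916×0 + 12.5×2870 + 18.2×2920 + (z_c − 0.916 − 30.7)×3380
The z_c×3380 term appears on both sides and cancels. Collect the known terms of each column as K = Σ(ρt)_known − 3380 × (depth of known layers): K_1 = 36800.65 − 3380×12.645 = −5939.45; K_2 = 89019 − 3380×(0.916 + 30.7) = −17843.08.
Balance: K_1 − x×(3380 − 2740) = K_2, so x = (K_1 − K_2)/(3380 − 2740) = 11903.6/640 = 18.6 km.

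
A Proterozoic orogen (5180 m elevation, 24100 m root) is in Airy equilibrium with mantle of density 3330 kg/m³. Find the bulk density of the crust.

ρ_c h = (ρ_m − ρ_c) r → ρ_c (h + r) = ρ_m r → ρ_c = ρ_m r / (h + r).
ρ_c = 3330 × 24100 m / (5180 m + 24100 m) = 2740 kg/m³.

2740 kg/m³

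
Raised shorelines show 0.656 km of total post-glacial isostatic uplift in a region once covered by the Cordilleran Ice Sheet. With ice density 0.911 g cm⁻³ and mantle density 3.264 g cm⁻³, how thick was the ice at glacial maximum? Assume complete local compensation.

2.35 km

u = t ρ_ice/ρ_m → t = u ρ_m/ρ_ice = 0.656 km × 3.264/0.911 = 2.35 km.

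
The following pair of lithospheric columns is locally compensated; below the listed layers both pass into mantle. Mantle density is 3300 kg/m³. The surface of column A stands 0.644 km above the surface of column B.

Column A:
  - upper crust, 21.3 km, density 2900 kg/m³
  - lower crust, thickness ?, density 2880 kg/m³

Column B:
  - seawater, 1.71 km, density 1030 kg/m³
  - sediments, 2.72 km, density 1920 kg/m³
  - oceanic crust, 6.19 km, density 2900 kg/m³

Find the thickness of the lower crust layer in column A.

Take the compensation level at the base of the deeper column (depth z_c below the surface of column A) and equate Σ ρ_i t_i down to z_c; mantle fills any gap and the z_c terms cancel.
Column A: 21.3×2900 + x×2880 + (z_c − 21.3 − x)×3300
Column B: 0.644×0 + 1.71×1030 + 2.72×1920 + 6.19×2900 + (z_c − 0.644 − 10.62)×3300
The z_c×3300 term appears on both sides and cancels. Collect the known terms of each column as K = Σ(ρt)_known − 3300 × (depth of known layers): K_A = 61770 − 3300×21.3 = −8520; K_B = 24934.7 − 3300×(0.644 + 10.62) = −12236.5.
Balance: K_A − x×(3300 − 2880) = K_B, so x = (K_A − K_B)/(3300 − 2880) = 3716.5/420 = 8.85 km.

8.85 km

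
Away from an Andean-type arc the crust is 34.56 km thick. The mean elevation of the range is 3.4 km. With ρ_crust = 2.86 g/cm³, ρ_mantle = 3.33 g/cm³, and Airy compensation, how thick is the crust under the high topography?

58.6 km

Root depth r = h ρ_c / (ρ_m − ρ_c) = 3.4 km × 2.86 / 0.47 = 20.69 km.
Total thickness = T + h + r = 34.56 km + 3.4 km + 20.69 km = 58.6 km.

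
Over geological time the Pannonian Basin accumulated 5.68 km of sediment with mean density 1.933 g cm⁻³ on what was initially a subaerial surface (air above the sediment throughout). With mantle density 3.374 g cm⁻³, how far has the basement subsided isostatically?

3.25 km

Subaerial load: s = t ρ_sed / ρ_m = 5.68 km × 1.933/3.374 = 3.25 km.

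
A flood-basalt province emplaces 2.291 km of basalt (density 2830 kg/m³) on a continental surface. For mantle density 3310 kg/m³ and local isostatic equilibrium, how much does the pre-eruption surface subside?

1.96 km

Subaerial loading: s = t ρ_load / ρ_m.
s = 2.291 km × 2830/3310 = 1.96 km.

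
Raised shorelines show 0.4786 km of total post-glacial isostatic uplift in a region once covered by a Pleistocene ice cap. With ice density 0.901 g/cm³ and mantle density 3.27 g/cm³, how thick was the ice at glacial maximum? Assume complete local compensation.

u = t ρ_ice/ρ_m → t = u ρ_m/ρ_ice = 0.4786 km × 3.27/0.901 = 1.74 km.

1.74 km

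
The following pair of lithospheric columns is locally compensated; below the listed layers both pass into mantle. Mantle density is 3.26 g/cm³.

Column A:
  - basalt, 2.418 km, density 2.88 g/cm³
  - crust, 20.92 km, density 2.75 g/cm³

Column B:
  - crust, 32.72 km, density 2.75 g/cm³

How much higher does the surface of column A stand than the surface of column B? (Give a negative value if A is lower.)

For any compensation level in the mantle, the mantle terms cancel and isostasy reduces to e = (Σt_A − Σt_B) − (Σ(ρt)_A − Σ(ρt)_B) / ρ_m.
Σt_A = 23.338 km; Σt_B = 32.72 km; Σ(ρt)_A = 64.49384; Σ(ρt)_B = 89.98 (in km·g/cm³).
e = (23.338 − 32.72) − (64.49384 − 89.98) / 3.26 = −1.56 km.

−1.56 km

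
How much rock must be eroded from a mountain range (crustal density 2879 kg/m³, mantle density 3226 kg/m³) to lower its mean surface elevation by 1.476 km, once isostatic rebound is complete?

Net drop Δ = e − u = e − e ρ_c/ρ_m = e (ρ_m − ρ_c)/ρ_m.
e = Δ ρ_m/(ρ_m − ρ_c) = 1.476 km × 3226/347 = 13.7 km.

13.7 km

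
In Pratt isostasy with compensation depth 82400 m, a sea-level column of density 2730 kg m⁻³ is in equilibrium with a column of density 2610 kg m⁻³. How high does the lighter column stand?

ρ_ref D = ρ (D + h) → h = D (ρ_ref − ρ)/ρ.
h = 82400 m × (2730 − 2610)/2610 = 3790 m.

3790 m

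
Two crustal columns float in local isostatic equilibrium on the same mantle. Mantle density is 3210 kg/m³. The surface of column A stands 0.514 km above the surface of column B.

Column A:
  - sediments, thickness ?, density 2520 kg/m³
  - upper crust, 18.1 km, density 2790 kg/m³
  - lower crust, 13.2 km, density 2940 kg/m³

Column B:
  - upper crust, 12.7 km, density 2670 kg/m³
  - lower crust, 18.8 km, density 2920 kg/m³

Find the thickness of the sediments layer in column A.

4.05 km

Take the compensation level at the base of the deeper column (depth z_c below the surface of column A) and equate Σ ρ_i t_i down to z_c; mantle fills any gap and the z_c terms cancel.
Column A: x×2520 + 18.1×2790 + 13.2×2940 + (z_c − 31.3 − x)×3210
Column B: 0.514×0 + 12.7×2670 + 18.8×2920 + (z_c − 0.514 − 31.5)×3210
The z_c×3210 term appears on both sides and cancels. Collect the known terms of each column as K = Σ(ρt)_known − 3210 × (depth of known layers): K_A = 89307 − 3210×31.3 = −11166; K_B = 88805 − 3210×(0.514 + 31.5) = −13959.94.
Balance: K_A − x×(3210 − 2520) = K_B, so x = (K_A − K_B)/(3210 − 2520) = 2793.94/690 = 4.05 km.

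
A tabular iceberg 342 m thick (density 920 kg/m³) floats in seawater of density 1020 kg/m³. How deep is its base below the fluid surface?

Draft d = t ρ_obj/ρ_fluid = 342 m × 920/1020 = 308 m.

308 m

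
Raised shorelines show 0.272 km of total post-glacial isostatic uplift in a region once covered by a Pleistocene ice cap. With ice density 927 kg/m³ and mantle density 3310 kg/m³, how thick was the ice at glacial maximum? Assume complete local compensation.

u = t ρ_ice/ρ_m → t = u ρ_m/ρ_ice = 0.272 km × 3310/927 = 0.971 km.

0.971 km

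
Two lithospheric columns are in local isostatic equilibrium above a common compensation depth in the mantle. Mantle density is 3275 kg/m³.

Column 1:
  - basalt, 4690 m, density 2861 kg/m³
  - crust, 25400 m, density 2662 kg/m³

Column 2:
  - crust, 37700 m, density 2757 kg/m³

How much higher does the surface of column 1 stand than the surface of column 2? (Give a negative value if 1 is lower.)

−616 m

For any compensation level in the mantle, the mantle terms cancel and isostasy reduces to e = (Σt_1 − Σt_2) − (Σ(ρt)_1 − Σ(ρt)_2) / ρ_m.
Σt_1 = 30090 m; Σt_2 = 37700 m; Σ(ρt)_1 = 81032890; Σ(ρt)_2 = 103938900 (in m·kg/m³).
e = (30090 − 37700) − (81032890 − 103938900) / 3275 = −616 m.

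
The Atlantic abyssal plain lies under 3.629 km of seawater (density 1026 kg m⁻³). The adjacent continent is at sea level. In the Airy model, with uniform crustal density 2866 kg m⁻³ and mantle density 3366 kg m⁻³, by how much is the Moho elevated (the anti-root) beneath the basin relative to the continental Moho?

Isostatic balance requires: replacing crust with seawater at the top is compensated by replacing crust with mantle at the base: d (ρ_c − ρ_w) = a (ρ_m − ρ_c).
a = d (ρ_c − ρ_w)/(ρ_m − ρ_c) = 3.629 km × 1840/500 = 13.4 km.

13.4 km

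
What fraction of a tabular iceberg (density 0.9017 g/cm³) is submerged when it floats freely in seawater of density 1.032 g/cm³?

Submerged fraction = ρ_obj/ρ_fluid = 0.9017/1.032 = 87.4%.

87.4%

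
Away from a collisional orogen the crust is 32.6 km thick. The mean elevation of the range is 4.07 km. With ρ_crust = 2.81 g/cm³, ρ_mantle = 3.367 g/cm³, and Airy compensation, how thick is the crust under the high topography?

Root depth r = h ρ_c / (ρ_m − ρ_c) = 4.07 km × 2.81 / 0.557 = 20.53 km.
Total thickness = T + h + r = 32.6 km + 4.07 km + 20.53 km = 57.2 km.

57.2 km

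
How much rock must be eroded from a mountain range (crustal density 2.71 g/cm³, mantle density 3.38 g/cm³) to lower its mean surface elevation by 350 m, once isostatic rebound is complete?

Net drop Δ = e − u = e − e ρ_c/ρ_m = e (ρ_m − ρ_c)/ρ_m.
e = Δ ρ_m/(ρ_m − ρ_c) = 350 m × 3.38/0.67 = 1770 m.

1770 m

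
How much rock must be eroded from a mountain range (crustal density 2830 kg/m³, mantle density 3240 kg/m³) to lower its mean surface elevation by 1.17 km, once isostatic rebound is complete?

9.25 km

Net drop Δ = e − u = e − e ρ_c/ρ_m = e (ρ_m − ρ_c)/ρ_m.
e = Δ ρ_m/(ρ_m − ρ_c) = 1.17 km × 3240/410 = 9.25 km.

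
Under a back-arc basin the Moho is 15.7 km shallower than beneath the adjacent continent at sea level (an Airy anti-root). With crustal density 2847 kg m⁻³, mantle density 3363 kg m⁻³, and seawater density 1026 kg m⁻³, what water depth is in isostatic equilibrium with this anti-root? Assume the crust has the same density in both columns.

Replacing a thickness d of crust by seawater at the top must be balanced by replacing crust with mantle at the base: d (ρ_c − ρ_w) = a (ρ_m − ρ_c).
d = a (ρ_m − ρ_c)/(ρ_c − ρ_w) = 15.7 km × 516/1821 = 4.45 km.

4.45 km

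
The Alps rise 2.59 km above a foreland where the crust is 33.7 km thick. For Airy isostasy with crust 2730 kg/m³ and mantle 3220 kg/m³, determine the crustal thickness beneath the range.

50.7 km

Root depth r = h ρ_c / (ρ_m − ρ_c) = 2.59 km × 2730 / 490 = 14.43 km.
Total thickness = T + h + r = 33.7 km + 2.59 km + 14.43 km = 50.7 km.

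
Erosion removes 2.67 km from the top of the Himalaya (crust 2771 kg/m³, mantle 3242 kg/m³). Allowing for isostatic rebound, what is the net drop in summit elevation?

0.388 km

Rebound u = e ρ_c/ρ_m = 2.67 km × 2771/3242 = 2.282 km.
Net surface drop = e − u = 2.67 km − 2.282 km = e (ρ_m − ρ_c)/ρ_m = 0.388 km.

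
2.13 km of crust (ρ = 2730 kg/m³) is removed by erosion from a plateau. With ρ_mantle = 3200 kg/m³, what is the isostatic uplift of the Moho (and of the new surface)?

Unloading: uplift u = e ρ_c/ρ_m = 2.13 km × 2730/3200 = 1.82 km.

1.82 km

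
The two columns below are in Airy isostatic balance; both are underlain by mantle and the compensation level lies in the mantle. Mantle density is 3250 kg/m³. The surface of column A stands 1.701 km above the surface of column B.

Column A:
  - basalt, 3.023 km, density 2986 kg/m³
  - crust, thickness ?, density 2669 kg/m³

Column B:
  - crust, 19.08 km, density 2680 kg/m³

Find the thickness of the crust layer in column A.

26.9 km

Take the compensation level at the base of the deeper column (depth z_c below the surface of column A) and equate Σ ρ_i t_i down to z_c; mantle fills any gap and the z_c terms cancel.
Column A: 3.023×2986 + x×2669 + (z_c − 3.023 − x)×3250
Column B: 1.701×0 + 19.08×2680 + (z_c − 1.701 − 19.08)×3250
The z_c×3250 term appears on both sides and cancels. Collect the known terms of each column as K = Σ(ρt)_known − 3250 × (depth of known layers): K_A = 9026.678 − 3250×3.023 = −798.072; K_B = 51134.4 − 3250×(1.701 + 19.08) = −16403.85.
Balance: K_A − x×(3250 − 2669) = K_B, so x = (K_A − K_B)/(3250 − 2669) = 15605.8/581 = 26.9 km.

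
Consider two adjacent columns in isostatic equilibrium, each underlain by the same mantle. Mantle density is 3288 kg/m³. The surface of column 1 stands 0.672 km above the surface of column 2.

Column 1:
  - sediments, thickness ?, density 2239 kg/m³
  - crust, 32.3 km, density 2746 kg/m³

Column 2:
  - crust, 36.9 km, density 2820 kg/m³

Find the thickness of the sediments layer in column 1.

1.88 km

Take the compensation level at the base of the deeper column (depth z_c below the surface of column 1) and equate Σ ρ_i t_i down to z_c; mantle fills any gap and the z_c terms cancel.
Column 1: x×2239 + 32.3×2746 + (z_c − 32.3 − x)×3288
Column 2: 0.672×0 + 36.9×2820 + (z_c − 0.672 − 36.9)×3288
The z_c×3288 term appears on both sides and cancels. Collect the known terms of each column as K = Σ(ρt)_known − 3288 × (depth of known layers): K_1 = 88695.8 − 3288×32.3 = −17506.6; K_2 = 104058 − 3288×(0.672 + 36.9) = −19478.736.
Balance: K_1 − x×(3288 − 2239) = K_2, so x = (K_1 − K_2)/(3288 − 2239) = 1972.14/1049 = 1.88 km.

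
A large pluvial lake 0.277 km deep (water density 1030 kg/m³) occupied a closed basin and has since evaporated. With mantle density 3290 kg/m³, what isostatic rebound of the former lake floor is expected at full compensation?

u = d ρ_w/ρ_m = 0.277 km × 1030/3290 = 0.0867 km.

0.0867 km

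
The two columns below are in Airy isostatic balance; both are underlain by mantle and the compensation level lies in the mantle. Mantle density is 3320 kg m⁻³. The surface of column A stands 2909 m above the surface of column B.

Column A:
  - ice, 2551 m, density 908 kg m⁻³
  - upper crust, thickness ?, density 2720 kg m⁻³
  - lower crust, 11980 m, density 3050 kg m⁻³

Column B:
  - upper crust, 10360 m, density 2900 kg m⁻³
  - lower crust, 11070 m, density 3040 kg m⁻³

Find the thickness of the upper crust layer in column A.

Take the compensation level at the base of the deeper column (depth z_c below the surface of column A) and equate Σ ρ_i t_i down to z_c; mantle fills any gap and the z_c terms cancel.
Column A: 2551×908 + x×2720 + 11980×3050 + (z_c − 14531 − x)×3320
Column B: 2909×0 + 10360×2900 + 11070×3040 + (z_c − 2909 − 21430)×3320
The z_c×3320 term appears on both sides and cancels. Collect the known terms of each column as K = Σ(ρt)_known − 3320 × (depth of known layers): K_A = 38855308 − 3320×14531 = −9387612; K_B = 63696800 − 3320×(2909 + 21430) = −17108680.
Balance: K_A − x×(3320 − 2720) = K_B, so x = (K_A − K_B)/(3320 − 2720) = 7721070/600 = 12900 m.

12900 m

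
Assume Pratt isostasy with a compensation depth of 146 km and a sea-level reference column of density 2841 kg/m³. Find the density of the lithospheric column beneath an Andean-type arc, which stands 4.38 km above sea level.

2760 kg/m³

Pratt balance: ρ_ref D = ρ (D + h).
ρ = ρ_ref D/(D + h) = 2841 × 146 km/(146 km + 4.38 km) = 2760 kg/m³.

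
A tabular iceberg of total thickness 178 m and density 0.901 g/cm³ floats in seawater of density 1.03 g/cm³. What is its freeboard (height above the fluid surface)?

Floating equilibrium: submerged depth d = t ρ_obj/ρ_fluid = 178 m × 0.901/1.03 = 155.7 m.
Freeboard = t − d = 178 m − 155.7 m = 22.3 m.

22.3 m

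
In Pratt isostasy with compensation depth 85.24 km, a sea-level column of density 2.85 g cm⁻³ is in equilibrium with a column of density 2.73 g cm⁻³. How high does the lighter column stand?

3.75 km

ρ_ref D = ρ (D + h) → h = D (ρ_ref − ρ)/ρ.
h = 85.24 km × (2.85 − 2.73)/2.73 = 3.75 km.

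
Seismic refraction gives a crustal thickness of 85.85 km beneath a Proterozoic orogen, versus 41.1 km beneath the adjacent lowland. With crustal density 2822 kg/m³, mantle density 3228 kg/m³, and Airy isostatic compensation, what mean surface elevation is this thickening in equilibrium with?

5.63 km

Excess crust Δ = 85.85 km − 41.1 km = 44.75 km, split between elevation h and root r with h + r = Δ.
Airy balance ρ_c h = (ρ_m − ρ_c) r gives r = h ρ_c/(ρ_m − ρ_c), so h (1 + ρ_c/(ρ_m − ρ_c)) = Δ, i.e. h = Δ (ρ_m − ρ_c)/ρ_m.
h = 44.75 km × 406/3228 = 5.63 km.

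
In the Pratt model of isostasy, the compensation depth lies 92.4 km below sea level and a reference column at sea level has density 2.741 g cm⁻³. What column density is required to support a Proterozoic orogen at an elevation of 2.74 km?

Pratt balance: ρ_ref D = ρ (D + h).
ρ = ρ_ref D/(D + h) = 2.741 × 92.4 km/(92.4 km + 2.74 km) = 2.66 g cm⁻³.

2.66 g cm⁻³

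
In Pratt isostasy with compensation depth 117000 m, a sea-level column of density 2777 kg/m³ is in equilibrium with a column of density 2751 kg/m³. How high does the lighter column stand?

1110 m

ρ_ref D = ρ (D + h) → h = D (ρ_ref − ρ)/ρ.
h = 117000 m × (2777 − 2751)/2751 = 1110 m.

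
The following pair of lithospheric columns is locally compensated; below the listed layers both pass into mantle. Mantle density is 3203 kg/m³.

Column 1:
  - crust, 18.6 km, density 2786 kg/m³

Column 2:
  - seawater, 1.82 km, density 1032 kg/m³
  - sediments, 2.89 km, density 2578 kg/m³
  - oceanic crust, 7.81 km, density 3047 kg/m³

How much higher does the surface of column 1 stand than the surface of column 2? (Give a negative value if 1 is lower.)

0.244 km

For any compensation level in the mantle, the mantle terms cancel and isostasy reduces to e = (Σt_1 − Σt_2) − (Σ(ρt)_1 − Σ(ρt)_2) / ρ_m.
Σt_1 = 18.6 km; Σt_2 = 12.52 km; Σ(ρt)_1 = 51819.6; Σ(ρt)_2 = 33125.73 (in km·kg/m³).
e = (18.6 − 12.52) − (51819.6 − 33125.73) / 3203 = 0.244 km.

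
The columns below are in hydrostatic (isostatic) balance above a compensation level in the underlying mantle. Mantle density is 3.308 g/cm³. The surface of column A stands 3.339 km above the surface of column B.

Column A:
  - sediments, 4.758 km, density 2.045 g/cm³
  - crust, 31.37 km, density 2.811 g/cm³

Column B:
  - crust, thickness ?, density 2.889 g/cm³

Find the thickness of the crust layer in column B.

Take the compensation level at the base of the deeper column (depth z_c below the surface of column A) and equate Σ ρ_i t_i down to z_c; mantle fills any gap and the z_c terms cancel.
Column A: 4.758×2.045 + 31.37×2.811 + (z_c − 36.128)×3.308
Column B: 3.339×0 + x×2.889 + (z_c − 3.339 − 0 − x)×3.308
The z_c×3.308 term appears on both sides and cancels. Collect the known terms of each column as K = Σ(ρt)_known − 3.308 × (depth of known layers): K_A = 97.91118 − 3.308×36.128 = −21.600244; K_B = 0 − 3.308×(3.339 + 0) = −11.045412.
Balance: K_A = K_B − x×(3.308 − 2.889), so x = (K_B − K_A)/(3.308 − 2.889) = 10.5548/0.419 = 25.2 km.

25.2 km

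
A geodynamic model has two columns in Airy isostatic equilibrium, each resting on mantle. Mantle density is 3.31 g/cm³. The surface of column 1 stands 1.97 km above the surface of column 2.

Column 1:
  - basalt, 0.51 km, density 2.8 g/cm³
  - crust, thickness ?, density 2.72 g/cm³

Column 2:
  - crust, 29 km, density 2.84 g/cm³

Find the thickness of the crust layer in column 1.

Take the compensation level at the base of the deeper column (depth z_c below the surface of column 1) and equate Σ ρ_i t_i down to z_c; mantle fills any gap and the z_c terms cancel.
Column 1: 0.51×2.8 + x×2.72 + (z_c − 0.51 − x)×3.31
Column 2: 1.97×0 + 29×2.84 + (z_c − 1.97 − 29)×3.31
The z_c×3.31 term appears on both sides and cancels. Collect the known terms of each column as K = Σ(ρt)_known − 3.31 × (depth of known layers): K_1 = 1.428 − 3.31×0.51 = −0.2601; K_2 = 82.36 − 3.31×(1.97 + 29) = −20.1507.
Balance: K_1 − x×(3.31 − 2.72) = K_2, so x = (K_1 − K_2)/(3.31 − 2.72) = 19.8906/0.59 = 33.7 km.

33.7 km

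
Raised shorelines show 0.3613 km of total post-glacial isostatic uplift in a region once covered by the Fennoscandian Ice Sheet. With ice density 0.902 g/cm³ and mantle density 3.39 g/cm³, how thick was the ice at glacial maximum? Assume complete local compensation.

1.36 km

u = t ρ_ice/ρ_m → t = u ρ_m/ρ_ice = 0.3613 km × 3.39/0.902 = 1.36 km.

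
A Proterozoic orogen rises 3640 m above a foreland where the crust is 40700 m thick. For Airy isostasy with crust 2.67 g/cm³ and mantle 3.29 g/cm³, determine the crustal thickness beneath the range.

Root depth r = h ρ_c / (ρ_m − ρ_c) = 3640 m × 2.67 / 0.62 = 15680 m.
Total thickness = T + h + r = 40700 m + 3640 m + 15680 m = 60000 m.

60000 m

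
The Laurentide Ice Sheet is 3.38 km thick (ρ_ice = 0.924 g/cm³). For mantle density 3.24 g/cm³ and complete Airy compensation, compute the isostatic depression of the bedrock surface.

0.964 km

Balancing pressure at the compensation depth: the ice load ρ_ice t is balanced by mantle displaced below, ρ_m s.
s = t ρ_ice / ρ_m = 3.38 km × 0.924/3.24 = 0.964 km.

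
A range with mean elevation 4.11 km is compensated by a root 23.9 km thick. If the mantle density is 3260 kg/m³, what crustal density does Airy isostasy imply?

ρ_c h = (ρ_m − ρ_c) r → ρ_c (h + r) = ρ_m r → ρ_c = ρ_m r / (h + r).
ρ_c = 3260 × 23.9 km / (4.11 km + 23.9 km) = 2780 kg/m³.

2780 kg/m³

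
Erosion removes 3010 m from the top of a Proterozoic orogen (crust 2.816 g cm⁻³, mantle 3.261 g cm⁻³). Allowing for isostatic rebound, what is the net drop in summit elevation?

Rebound u = e ρ_c/ρ_m = 3010 m × 2.816/3.261 = 2599 m.
Net surface drop = e − u = 3010 m − 2599 m = e (ρ_m − ρ_c)/ρ_m = 411 m.

411 m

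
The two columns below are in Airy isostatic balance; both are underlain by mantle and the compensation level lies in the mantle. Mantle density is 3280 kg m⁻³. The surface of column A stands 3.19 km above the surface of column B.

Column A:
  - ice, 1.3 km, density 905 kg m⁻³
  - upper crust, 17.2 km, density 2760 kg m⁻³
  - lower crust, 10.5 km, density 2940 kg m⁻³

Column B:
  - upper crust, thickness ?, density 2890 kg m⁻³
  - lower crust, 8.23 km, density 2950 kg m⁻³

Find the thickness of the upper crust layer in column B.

Take the compensation level at the base of the deeper column (depth z_c below the surface of column A) and equate Σ ρ_i t_i down to z_c; mantle fills any gap and the z_c terms cancel.
Column A: 1.3×905 + 17.2×2760 + 10.5×2940 + (z_c − 29)×3280
Column B: 3.19×0 + x×2890 + 8.23×2950 + (z_c − 3.19 − 8.23 − x)×3280
The z_c×3280 term appears on both sides and cancels. Collect the known terms of each column as K = Σ(ρt)_known − 3280 × (depth of known layers): K_A = 79518.5 − 3280×29 = −15601.5; K_B = 24278.5 − 3280×(3.19 + 8.23) = −13179.1.
Balance: K_A = K_B − x×(3280 − 2890), so x = (K_B − K_A)/(3280 − 2890) = 2422.4/390 = 6.21 km.

6.21 km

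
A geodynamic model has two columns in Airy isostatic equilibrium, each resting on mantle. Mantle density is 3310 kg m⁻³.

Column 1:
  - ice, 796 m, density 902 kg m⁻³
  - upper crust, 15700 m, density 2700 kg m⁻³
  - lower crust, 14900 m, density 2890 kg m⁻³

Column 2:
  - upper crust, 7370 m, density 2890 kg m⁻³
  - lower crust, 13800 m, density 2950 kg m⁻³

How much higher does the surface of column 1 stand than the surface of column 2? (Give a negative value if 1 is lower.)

For any compensation level in the mantle, the mantle terms cancel and isostasy reduces to e = (Σt_1 − Σt_2) − (Σ(ρt)_1 − Σ(ρt)_2) / ρ_m.
Σt_1 = 31396 m; Σt_2 = 21170 m; Σ(ρt)_1 = 86168992; Σ(ρt)_2 = 62009300 (in m·kg m⁻³).
e = (31396 − 21170) − (86168992 − 62009300) / 3310 = 2930 m.

2930 m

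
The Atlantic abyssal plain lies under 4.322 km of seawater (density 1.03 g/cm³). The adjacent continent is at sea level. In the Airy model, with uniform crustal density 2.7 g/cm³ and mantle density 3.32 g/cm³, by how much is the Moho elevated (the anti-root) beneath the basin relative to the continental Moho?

By Archimedes' principle applied to the lithosphere: replacing crust with seawater at the top is compensated by replacing crust with mantle at the base: d (ρ_c − ρ_w) = a (ρ_m − ρ_c).
a = d (ρ_c − ρ_w)/(ρ_m − ρ_c) = 4.322 km × 1.67/0.62 = 11.6 km.

11.6 km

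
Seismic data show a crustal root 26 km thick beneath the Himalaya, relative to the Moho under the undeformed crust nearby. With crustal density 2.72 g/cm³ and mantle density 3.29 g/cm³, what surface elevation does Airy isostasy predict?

By Archimedes' principle applied to the lithosphere: ρ_c h = (ρ_m − ρ_c) r.
h = r (ρ_m − ρ_c) / ρ_c = 26 km × (3.29 − 2.72) / 2.72 = 5.45 km.

5.45 km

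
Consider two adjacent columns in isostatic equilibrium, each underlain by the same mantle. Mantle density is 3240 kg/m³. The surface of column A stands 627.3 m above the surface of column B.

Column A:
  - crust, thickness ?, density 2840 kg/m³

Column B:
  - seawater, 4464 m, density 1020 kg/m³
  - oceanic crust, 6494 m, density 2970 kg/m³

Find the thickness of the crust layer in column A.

34200 m

Take the compensation level at the base of the deeper column (depth z_c below the surface of column A) and equate Σ ρ_i t_i down to z_c; mantle fills any gap and the z_c terms cancel.
Column A: x×2840 + (z_c − 0 − x)×3240
Column B: 627.3×0 + 4464×1020 + 6494×2970 + (z_c − 627.3 − 10958)×3240
The z_c×3240 term appears on both sides and cancels. Collect the known terms of each column as K = Σ(ρt)_known − 3240 × (depth of known layers): K_A = 0 − 3240×0 = 0; K_B = 23840460 − 3240×(627.3 + 10958) = −13695912.
Balance: K_A − x×(3240 − 2840) = K_B, so x = (K_A − K_B)/(3240 − 2840) = 13695900/400 = 34200 m.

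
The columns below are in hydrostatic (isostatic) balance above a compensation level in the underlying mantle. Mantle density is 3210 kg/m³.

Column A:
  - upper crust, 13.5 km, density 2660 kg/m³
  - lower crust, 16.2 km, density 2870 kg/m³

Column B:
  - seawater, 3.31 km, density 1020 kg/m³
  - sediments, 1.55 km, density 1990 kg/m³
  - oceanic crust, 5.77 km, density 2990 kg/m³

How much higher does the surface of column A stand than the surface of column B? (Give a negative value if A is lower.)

For any compensation level in the mantle, the mantle terms cancel and isostasy reduces to e = (Σt_A − Σt_B) − (Σ(ρt)_A − Σ(ρt)_B) / ρ_m.
Σt_A = 29.7 km; Σt_B = 10.63 km; Σ(ρt)_A = 82404; Σ(ρt)_B = 23713 (in km·kg/m³).
e = (29.7 − 10.63) − (82404 − 23713) / 3210 = 0.786 km.

0.786 km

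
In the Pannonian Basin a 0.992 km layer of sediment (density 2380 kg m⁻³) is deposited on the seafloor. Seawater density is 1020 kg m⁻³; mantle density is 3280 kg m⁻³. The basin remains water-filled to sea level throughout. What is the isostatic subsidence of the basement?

Submarine loading: the sediment displaces seawater, and the subsidence is in turn flooded, so s (ρ_m − ρ_w) = t (ρ_sed − ρ_w).
s = 0.992 km × (2380 − 1020) / (3280 − 1020) = 0.597 km.

0.597 km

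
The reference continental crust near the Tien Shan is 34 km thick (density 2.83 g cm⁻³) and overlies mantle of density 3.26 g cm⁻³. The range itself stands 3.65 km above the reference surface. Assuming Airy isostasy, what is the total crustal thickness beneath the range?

Root depth r = h ρ_c / (ρ_m − ρ_c) = 3.65 km × 2.83 / 0.43 = 24.02 km.
Total thickness = T + h + r = 34 km + 3.65 km + 24.02 km = 61.7 km.

61.7 km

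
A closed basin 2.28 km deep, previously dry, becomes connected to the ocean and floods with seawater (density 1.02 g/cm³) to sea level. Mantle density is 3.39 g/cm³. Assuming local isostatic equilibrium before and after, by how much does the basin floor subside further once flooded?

0.981 km

After flooding the water column is d + s deep. Its weight must equal the weight of mantle displaced by the extra subsidence s: (d + s) ρ_w = s ρ_m.
s = d ρ_w / (ρ_m − ρ_w) = 2.28 km × 1.02/(3.39 − 1.02) = 0.981 km.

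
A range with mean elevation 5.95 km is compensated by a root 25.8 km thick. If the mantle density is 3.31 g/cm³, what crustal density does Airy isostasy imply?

ρ_c h = (ρ_m − ρ_c) r → ρ_c (h + r) = ρ_m r → ρ_c = ρ_m r / (h + r).
ρ_c = 3.31 × 25.8 km / (5.95 km + 25.8 km) = 2.69 g/cm³.

2.69 g/cm³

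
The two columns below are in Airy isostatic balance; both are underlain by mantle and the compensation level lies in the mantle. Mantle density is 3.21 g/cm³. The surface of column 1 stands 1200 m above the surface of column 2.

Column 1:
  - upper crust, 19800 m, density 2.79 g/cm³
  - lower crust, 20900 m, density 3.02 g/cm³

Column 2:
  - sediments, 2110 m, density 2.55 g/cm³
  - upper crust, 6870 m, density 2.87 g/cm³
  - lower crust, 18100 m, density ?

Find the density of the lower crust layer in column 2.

Take the compensation level at the base of the deeper column (depth z_c below the surface of column 1) and equate Σ ρ_i t_i down to z_c; mantle fills any gap and the z_c terms cancel.
Column 1: 19800×2.79 + 20900×3.02 + (z_c − 40700)×3.21
Column 2: 1200×0 + 2110×2.55 + 6870×2.87 + 18100×ρ + (z_c − 1200 − 27080)×3.21
The z_c×3.21 term appears on both sides and cancels. Collect the known terms of each column as K = Σ(ρt)_known − 3.21 × (depth of known layers): K_1 = 118360 − 3.21×40700 = −12287; K_2 = 25097.4 − 3.21×(1200 + 27080) = −65681.4.
Balance: K_1 = K_2 + 18100×ρ, so ρ = (K_1 − K_2)/18100 = 53394.4/18100 = 2.95 g/cm³.

2.95 g/cm³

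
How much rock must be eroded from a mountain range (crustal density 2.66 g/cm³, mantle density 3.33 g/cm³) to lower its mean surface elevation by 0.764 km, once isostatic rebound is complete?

Net drop Δ = e − u = e − e ρ_c/ρ_m = e (ρ_m − ρ_c)/ρ_m.
e = Δ ρ_m/(ρ_m − ρ_c) = 0.764 km × 3.33/0.67 = 3.8 km.

3.8 km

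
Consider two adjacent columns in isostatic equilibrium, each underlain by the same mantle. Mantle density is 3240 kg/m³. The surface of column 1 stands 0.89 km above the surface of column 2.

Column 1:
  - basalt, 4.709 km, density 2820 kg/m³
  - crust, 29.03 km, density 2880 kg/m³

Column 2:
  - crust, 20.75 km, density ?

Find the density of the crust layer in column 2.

Take the compensation level at the base of the deeper column (depth z_c below the surface of column 1) and equate Σ ρ_i t_i down to z_c; mantle fills any gap and the z_c terms cancel.
Column 1: 4.709×2820 + 29.03×2880 + (z_c − 33.739)×3240
Column 2: 0.89×0 + 20.75×ρ + (z_c − 0.89 − 20.75)×3240
The z_c×3240 term appears on both sides and cancels. Collect the known terms of each column as K = Σ(ρt)_known − 3240 × (depth of known layers): K_1 = 96885.78 − 3240×33.739 = −12428.58; K_2 = 0 − 3240×(0.89 + 20.75) = −70113.6.
Balance: K_1 = K_2 + 20.75×ρ, so ρ = (K_1 − K_2)/20.75 = 57685/20.75 = 2780 kg/m³.

2780 kg/m³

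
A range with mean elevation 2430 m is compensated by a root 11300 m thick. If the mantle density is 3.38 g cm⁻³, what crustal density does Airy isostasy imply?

ρ_c h = (ρ_m − ρ_c) r → ρ_c (h + r) = ρ_m r → ρ_c = ρ_m r / (h + r).
ρ_c = 3.38 × 11300 m / (2430 m + 11300 m) = 2.78 g cm⁻³.

2.78 g cm⁻³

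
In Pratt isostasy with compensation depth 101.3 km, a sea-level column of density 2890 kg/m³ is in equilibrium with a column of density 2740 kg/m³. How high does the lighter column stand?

ρ_ref D = ρ (D + h) → h = D (ρ_ref − ρ)/ρ.
h = 101.3 km × (2890 − 2740)/2740 = 5.55 km.

5.55 km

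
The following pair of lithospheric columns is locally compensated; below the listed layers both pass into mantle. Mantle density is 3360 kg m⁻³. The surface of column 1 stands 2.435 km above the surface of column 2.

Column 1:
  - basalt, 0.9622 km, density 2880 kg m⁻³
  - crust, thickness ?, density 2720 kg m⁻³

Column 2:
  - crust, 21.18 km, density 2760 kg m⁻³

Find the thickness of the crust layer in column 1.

31.9 km

Take the compensation level at the base of the deeper column (depth z_c below the surface of column 1) and equate Σ ρ_i t_i down to z_c; mantle fills any gap and the z_c terms cancel.
Column 1: 0.9622×2880 + x×2720 + (z_c − 0.9622 − x)×3360
Column 2: 2.435×0 + 21.18×2760 + (z_c − 2.435 − 21.18)×3360
The z_c×3360 term appears on both sides and cancels. Collect the known terms of each column as K = Σ(ρt)_known − 3360 × (depth of known layers): K_1 = 2771.136 − 3360×0.9622 = −461.856; K_2 = 58456.8 − 3360×(2.435 + 21.18) = −20889.6.
Balance: K_1 − x×(3360 − 2720) = K_2, so x = (K_1 − K_2)/(3360 − 2720) = 20427.7/640 = 31.9 km.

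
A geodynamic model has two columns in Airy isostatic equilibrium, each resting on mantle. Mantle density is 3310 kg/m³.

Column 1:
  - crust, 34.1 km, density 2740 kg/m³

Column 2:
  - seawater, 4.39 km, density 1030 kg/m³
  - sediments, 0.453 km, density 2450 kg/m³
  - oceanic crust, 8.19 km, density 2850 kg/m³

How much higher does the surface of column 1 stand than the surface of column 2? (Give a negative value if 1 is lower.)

For any compensation level in the mantle, the mantle terms cancel and isostasy reduces to e = (Σt_1 − Σt_2) − (Σ(ρt)_1 − Σ(ρt)_2) / ρ_m.
Σt_1 = 34.1 km; Σt_2 = 13.033 km; Σ(ρt)_1 = 93434; Σ(ρt)_2 = 28973.05 (in km·kg/m³).
e = (34.1 − 13.033) − (93434 − 28973.05) / 3310 = 1.59 km.

1.59 km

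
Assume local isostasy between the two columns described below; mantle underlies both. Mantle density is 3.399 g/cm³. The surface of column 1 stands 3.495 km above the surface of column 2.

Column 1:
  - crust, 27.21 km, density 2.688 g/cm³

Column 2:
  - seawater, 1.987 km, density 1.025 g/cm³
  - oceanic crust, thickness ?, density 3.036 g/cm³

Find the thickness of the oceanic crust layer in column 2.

Take the compensation level at the base of the deeper column (depth z_c below the surface of column 1) and equate Σ ρ_i t_i down to z_c; mantle fills any gap and the z_c terms cancel.
Column 1: 27.21×2.688 + (z_c − 27.21)×3.399
Column 2: 3.495×0 + 1.987×1.025 + x×3.036 + (z_c − 3.495 − 1.987 − x)×3.399
The z_c×3.399 term appears on both sides and cancels. Collect the known terms of each column as K = Σ(ρt)_known − 3.399 × (depth of known layers): K_1 = 73.14048 − 3.399×27.21 = −19.34631; K_2 = 2.036675 − 3.399×(3.495 + 1.987) = −16.596643.
Balance: K_1 = K_2 − x×(3.399 − 3.036), so x = (K_2 − K_1)/(3.399 − 3.036) = 2.74967/0.363 = 7.57 km.

7.57 km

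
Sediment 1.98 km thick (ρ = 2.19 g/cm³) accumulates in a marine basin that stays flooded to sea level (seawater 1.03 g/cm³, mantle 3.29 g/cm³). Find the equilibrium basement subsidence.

Submarine loading: the sediment displaces seawater, and the subsidence is in turn flooded, so s (ρ_m − ρ_w) = t (ρ_sed − ρ_w).
s = 1.98 km × (2.19 − 1.03) / (3.29 − 1.03) = 1.02 km.

1.02 km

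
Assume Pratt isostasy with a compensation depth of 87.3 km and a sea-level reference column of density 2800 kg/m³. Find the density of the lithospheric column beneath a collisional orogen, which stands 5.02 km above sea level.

Pratt balance: ρ_ref D = ρ (D + h).
ρ = ρ_ref D/(D + h) = 2800 × 87.3 km/(87.3 km + 5.02 km) = 2650 kg/m³.

2650 kg/m³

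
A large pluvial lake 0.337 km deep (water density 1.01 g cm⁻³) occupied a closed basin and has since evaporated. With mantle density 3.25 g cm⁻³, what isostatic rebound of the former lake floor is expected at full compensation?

u = d ρ_w/ρ_m = 0.337 km × 1.01/3.25 = 0.105 km.

0.105 km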